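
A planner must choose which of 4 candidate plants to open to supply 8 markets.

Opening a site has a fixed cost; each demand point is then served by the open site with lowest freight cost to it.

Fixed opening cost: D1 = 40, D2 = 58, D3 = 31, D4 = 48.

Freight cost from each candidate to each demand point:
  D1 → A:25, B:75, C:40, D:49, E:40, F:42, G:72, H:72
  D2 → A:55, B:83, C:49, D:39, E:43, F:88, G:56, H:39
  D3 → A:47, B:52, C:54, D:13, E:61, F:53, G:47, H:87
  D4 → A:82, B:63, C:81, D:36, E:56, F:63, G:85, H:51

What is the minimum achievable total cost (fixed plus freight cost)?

Open {D1, D3}: assign each demand point to its cheapest open site.
  A→D1 25, B→D3 52, C→D1 40, D→D3 13, E→D1 40, F→D1 42, G→D3 47, H→D1 72
  freight cost 331, fixed 71 → total 402.
Compare {D1, D2, D3}: freight cost 298 + fixed 129 = 427.
Compare {D1, D3, D4}: freight cost 310 + fixed 119 = 429.
Compare {D2, D3}: freight cost 343 + fixed 89 = 432.
All other subsets cost ≥ 427. Minimum total cost: 402.

402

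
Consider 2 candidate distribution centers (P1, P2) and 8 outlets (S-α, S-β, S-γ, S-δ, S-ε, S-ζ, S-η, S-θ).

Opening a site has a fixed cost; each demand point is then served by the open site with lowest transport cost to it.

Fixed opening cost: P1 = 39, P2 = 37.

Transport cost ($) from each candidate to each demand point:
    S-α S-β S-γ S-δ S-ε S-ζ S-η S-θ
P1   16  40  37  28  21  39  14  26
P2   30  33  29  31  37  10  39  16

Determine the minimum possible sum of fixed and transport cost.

243

Open {P1, P2}: assign each demand point to its cheapest open site.
  S-α→P1 16, S-β→P2 33, S-γ→P2 29, S-δ→P1 28, S-ε→P1 21, S-ζ→P2 10, S-η→P1 14, S-θ→P2 16
  transport cost 167, fixed 76 → total 243.
Compare {P1}: transport cost 221 + fixed 39 = 260.
Compare {P2}: transport cost 225 + fixed 37 = 262.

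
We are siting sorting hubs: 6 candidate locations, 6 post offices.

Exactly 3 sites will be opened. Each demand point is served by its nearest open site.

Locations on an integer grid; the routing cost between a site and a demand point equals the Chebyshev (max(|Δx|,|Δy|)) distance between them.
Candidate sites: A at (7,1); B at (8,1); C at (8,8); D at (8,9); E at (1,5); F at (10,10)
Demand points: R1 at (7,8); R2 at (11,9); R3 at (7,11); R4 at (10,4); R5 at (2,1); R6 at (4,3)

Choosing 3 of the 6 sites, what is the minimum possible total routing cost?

15

Open {A, D, F}.
  R1→D 1, R2→F 1, R3→D 2, R4→A 3, R5→A 5, R6→A 3  ⇒ total 15.
Compare {A, C, F}: total 16.
Compare {A, D, E}: total 16.
No size-3 selection does better; minimum is 15.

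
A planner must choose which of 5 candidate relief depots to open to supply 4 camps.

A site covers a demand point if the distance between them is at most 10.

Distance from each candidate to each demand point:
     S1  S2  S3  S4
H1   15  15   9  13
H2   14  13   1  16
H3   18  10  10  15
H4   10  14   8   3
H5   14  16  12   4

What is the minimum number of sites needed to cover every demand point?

Coverage sets (demand points within 10 of each site):
  H1: {S3}
  H2: {S3}
  H3: {S2, S3}
  H4: {S1, S3, S4}
  H5: {S4}
No single site covers all 4 demand points.
But {H3, H4} covers everything, so the minimum is 2.

2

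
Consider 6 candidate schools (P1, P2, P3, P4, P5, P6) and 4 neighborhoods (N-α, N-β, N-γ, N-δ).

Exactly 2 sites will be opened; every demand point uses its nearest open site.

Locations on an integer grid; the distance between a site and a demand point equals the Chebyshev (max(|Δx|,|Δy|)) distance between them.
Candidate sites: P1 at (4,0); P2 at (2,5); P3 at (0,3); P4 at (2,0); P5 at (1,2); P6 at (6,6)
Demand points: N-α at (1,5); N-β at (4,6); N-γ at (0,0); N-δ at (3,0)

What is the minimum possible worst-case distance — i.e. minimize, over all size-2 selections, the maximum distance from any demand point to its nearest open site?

2

Open {P2, P4}.
  Farthest demand point is N-β at distance 2 (to P2); all others are ≤ 2.
With {P2, P5} the worst case is 2.
With {P2, P3} the worst case is 3.
No size-2 selection achieves below 2.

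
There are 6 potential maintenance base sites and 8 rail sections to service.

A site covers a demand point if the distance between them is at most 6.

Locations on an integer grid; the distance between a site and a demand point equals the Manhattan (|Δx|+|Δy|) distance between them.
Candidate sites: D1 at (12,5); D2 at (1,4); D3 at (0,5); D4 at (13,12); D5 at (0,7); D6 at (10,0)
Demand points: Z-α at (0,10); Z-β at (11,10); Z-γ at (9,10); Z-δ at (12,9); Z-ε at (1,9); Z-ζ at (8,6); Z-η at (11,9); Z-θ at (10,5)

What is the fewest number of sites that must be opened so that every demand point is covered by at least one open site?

Coverage sets (demand points within 6 of each site):
  D1: {Z-β, Z-δ, Z-ζ, Z-η, Z-θ}
  D2: {Z-ε}
  D3: {Z-α, Z-ε}
  D4: {Z-β, Z-γ, Z-δ, Z-η}
  D5: {Z-α, Z-ε}
  D6: {Z-θ}
No 2 sites suffice: every size-2 union leaves at least one demand point uncovered.
But {D1, D3, D4} covers everything, so the minimum is 3.

3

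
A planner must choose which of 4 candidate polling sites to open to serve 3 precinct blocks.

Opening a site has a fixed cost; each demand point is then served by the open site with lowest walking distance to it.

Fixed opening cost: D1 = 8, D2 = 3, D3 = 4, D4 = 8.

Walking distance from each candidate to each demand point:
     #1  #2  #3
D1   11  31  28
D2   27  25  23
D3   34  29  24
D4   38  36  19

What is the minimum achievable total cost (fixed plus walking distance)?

Open {D1, D2}: assign each demand point to its cheapest open site.
  #1→D1 11, #2→D2 25, #3→D2 23
  walking distance 59, fixed 11 → total 70.
Compare {D1, D2, D3}: walking distance 59 + fixed 15 = 74.
Compare {D1, D2, D4}: walking distance 55 + fixed 19 = 74.
Compare {D1, D3}: walking distance 64 + fixed 12 = 76.
All other subsets cost ≥ 74. Minimum total cost: 70.

70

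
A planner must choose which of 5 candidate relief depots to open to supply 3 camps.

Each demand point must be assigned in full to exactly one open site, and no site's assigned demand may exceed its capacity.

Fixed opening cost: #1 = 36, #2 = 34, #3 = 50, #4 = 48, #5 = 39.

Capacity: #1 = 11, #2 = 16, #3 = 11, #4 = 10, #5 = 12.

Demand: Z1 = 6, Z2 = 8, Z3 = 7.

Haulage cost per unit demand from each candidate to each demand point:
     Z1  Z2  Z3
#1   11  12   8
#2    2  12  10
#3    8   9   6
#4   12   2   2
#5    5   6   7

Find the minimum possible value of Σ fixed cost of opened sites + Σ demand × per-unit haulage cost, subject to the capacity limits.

180

Open {#2, #4}; cheapest assignment that respects the capacities:
  #2 (cap 16, load 13): Z1, Z3 — cost 6×2 + 7×10 = 82
  #4 (cap 10, load 8): Z2 — cost 8×2 = 16
  Shipping 98, fixed 82 → total 180.
  Any other capacity-feasible assignment to {#2, #4} ships for at least 98.
Compare {#2, #4, #5}: its best feasible assignment gives total 195.
Compare {#1, #2, #4}: its best feasible assignment gives total 202.
Every other set of open sites that can feasibly serve all demand totals ≥ 195 even under its best assignment. Minimum: 180.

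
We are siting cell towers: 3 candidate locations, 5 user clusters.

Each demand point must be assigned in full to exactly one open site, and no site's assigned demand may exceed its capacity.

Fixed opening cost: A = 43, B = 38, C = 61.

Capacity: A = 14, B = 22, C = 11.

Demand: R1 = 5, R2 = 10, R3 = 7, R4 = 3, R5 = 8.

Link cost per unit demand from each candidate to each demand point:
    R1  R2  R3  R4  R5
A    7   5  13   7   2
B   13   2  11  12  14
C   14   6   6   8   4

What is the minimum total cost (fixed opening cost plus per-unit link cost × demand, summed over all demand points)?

Open {A, B}; cheapest assignment that respects the capacities:
  A (cap 14, load 13): R1, R5 — cost 5×7 + 8×2 = 51
  B (cap 22, load 20): R2, R3, R4 — cost 10×2 + 7×11 + 3×12 = 133
  Shipping 184, fixed 81 → total 265.
  Any other capacity-feasible assignment to {A, B} ships for at least 184.
Compare {A, B, C}: its best feasible assignment gives total 279.
Compare {B, C}: its best feasible assignment gives total 317.
Every other set of open sites that can feasibly serve all demand totals ≥ 279 even under its best assignment. Minimum: 265.

265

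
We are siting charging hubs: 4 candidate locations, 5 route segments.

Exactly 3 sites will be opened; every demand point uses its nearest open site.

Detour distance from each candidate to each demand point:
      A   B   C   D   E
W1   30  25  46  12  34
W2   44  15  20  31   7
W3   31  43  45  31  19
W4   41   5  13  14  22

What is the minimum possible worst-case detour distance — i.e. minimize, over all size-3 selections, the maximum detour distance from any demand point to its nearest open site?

Open {W1, W2, W3}.
  Farthest demand point is A at detour distance 30 (to W1); all others are ≤ 30.
With {W1, W2, W4} the worst case is 30.
With {W1, W3, W4} the worst case is 30.
No size-3 selection achieves below 30.

30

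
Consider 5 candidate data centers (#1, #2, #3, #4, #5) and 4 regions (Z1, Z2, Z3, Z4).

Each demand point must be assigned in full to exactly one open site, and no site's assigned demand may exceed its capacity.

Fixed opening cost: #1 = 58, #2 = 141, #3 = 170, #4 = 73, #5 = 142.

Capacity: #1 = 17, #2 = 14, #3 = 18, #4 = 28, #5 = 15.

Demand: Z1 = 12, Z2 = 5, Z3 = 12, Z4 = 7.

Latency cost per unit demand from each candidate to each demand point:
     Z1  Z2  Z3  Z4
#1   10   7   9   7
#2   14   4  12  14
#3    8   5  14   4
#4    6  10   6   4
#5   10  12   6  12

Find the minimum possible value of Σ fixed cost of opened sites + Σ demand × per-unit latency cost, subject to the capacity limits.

Open {#1, #4}; cheapest assignment that respects the capacities:
  #1 (cap 17, load 12): Z2, Z4 — cost 5×7 + 7×7 = 84
  #4 (cap 28, load 24): Z1, Z3 — cost 12×6 + 12×6 = 144
  Shipping 228, fixed 131 → total 359.
  Any other capacity-feasible assignment to {#1, #4} ships for at least 228.
Compare {#4, #5}: its best feasible assignment gives total 437.
Compare {#3, #4}: its best feasible assignment gives total 440.
Every other set of open sites that can feasibly serve all demand totals ≥ 437 even under its best assignment. Minimum: 359.

359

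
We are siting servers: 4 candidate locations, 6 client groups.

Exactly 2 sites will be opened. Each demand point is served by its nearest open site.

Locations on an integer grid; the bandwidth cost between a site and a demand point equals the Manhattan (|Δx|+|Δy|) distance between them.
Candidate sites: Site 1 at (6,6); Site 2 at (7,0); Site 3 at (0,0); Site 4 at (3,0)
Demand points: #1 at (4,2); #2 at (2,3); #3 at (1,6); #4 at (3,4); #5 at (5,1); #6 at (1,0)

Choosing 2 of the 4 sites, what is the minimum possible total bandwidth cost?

21

Open {Site 1, Site 4}.
  #1→Site 4 3, #2→Site 4 4, #3→Site 1 5, #4→Site 4 4, #5→Site 4 3, #6→Site 4 2  ⇒ total 21.
Compare {Site 3, Site 4}: total 22.
Compare {Site 2, Site 4}: total 24.
No size-2 selection does better; minimum is 21.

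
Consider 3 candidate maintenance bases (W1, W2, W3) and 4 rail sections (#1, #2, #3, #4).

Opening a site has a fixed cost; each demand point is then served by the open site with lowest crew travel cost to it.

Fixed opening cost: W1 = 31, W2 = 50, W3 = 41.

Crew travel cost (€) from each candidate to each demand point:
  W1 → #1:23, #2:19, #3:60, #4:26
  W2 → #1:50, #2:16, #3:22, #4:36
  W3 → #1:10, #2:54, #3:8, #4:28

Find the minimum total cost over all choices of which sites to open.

Open {W1, W3}: assign each demand point to its cheapest open site.
  #1→W3 10, #2→W1 19, #3→W3 8, #4→W1 26
  crew travel cost 63, fixed 72 → total 135.
Compare {W3}: crew travel cost 100 + fixed 41 = 141.
Compare {W2, W3}: crew travel cost 62 + fixed 91 = 153.
Compare {W1}: crew travel cost 128 + fixed 31 = 159.
All other subsets cost ≥ 141. Minimum total cost: 135.

135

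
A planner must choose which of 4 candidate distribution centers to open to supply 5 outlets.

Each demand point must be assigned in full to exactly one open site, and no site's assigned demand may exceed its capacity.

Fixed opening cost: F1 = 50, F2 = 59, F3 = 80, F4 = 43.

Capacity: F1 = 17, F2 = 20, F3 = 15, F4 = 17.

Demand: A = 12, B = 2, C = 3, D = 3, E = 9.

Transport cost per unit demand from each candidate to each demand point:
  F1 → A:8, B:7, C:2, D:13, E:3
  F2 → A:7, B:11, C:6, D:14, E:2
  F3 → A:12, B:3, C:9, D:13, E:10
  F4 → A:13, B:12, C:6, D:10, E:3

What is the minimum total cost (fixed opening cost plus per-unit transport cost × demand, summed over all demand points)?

266

Open {F1, F4}; cheapest assignment that respects the capacities:
  F1 (cap 17, load 17): A, B, C — cost 12×8 + 2×7 + 3×2 = 116
  F4 (cap 17, load 12): D, E — cost 3×10 + 9×3 = 57
  Shipping 173, fixed 93 → total 266.
  Any other capacity-feasible assignment to {F1, F4} ships for at least 173.
Compare {F1, F2}: its best feasible assignment gives total 279.
Compare {F2, F4}: its best feasible assignment gives total 283.
Every other set of open sites that can feasibly serve all demand totals ≥ 279 even under its best assignment. Minimum: 266.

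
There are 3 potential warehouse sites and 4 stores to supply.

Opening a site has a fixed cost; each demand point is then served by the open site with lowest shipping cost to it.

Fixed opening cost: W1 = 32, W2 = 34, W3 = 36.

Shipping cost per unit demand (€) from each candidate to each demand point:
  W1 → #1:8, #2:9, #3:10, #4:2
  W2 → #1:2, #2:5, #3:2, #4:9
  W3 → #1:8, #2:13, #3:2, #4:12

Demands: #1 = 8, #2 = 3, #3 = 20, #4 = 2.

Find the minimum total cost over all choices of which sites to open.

123

Open {W2}: assign each demand point to its cheapest open site.
  #1→W2 8×2=16, #2→W2 3×5=15, #3→W2 20×2=40, #4→W2 2×9=18
  shipping cost 89, fixed 34 → total 123.
Compare {W1, W2}: shipping cost 75 + fixed 66 = 141.
Compare {W2, W3}: shipping cost 89 + fixed 70 = 159.
Compare {W1, W2, W3}: shipping cost 75 + fixed 102 = 177.
All other subsets cost ≥ 141. Minimum total cost: 123.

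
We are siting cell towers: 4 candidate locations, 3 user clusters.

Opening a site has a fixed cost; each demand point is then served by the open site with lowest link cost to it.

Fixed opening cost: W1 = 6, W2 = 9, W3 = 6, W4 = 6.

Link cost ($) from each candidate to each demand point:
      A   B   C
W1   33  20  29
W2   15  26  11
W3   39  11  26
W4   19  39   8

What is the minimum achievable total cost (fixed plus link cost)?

Open {W3, W4}: assign each demand point to its cheapest open site.
  A→W4 19, B→W3 11, C→W4 8
  link cost 38, fixed 12 → total 50.
Compare {W2, W3}: link cost 37 + fixed 15 = 52.
Compare {W2, W3, W4}: link cost 34 + fixed 21 = 55.
Compare {W1, W3, W4}: link cost 38 + fixed 18 = 56.
All other subsets cost ≥ 52. Minimum total cost: 50.

50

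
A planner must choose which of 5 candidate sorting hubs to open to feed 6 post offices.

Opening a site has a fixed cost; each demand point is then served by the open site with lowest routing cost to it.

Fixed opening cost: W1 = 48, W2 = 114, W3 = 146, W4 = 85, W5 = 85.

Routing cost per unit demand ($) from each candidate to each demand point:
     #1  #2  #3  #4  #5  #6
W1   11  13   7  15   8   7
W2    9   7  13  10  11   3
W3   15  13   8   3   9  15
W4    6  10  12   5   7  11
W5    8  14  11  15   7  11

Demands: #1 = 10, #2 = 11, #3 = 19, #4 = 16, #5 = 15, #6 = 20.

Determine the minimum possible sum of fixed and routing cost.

761

Open {W1, W4}: assign each demand point to its cheapest open site.
  #1→W4 10×6=60, #2→W4 11×10=110, #3→W1 19×7=133, #4→W4 16×5=80, #5→W4 15×7=105, #6→W1 20×7=140
  routing cost 628, fixed 133 → total 761.
Compare {W1, W2, W4}: routing cost 515 + fixed 247 = 762.
Compare {W1, W2}: routing cost 640 + fixed 162 = 802.
Compare {W2, W4}: routing cost 610 + fixed 199 = 809.
All other subsets cost ≥ 762. Minimum total cost: 761.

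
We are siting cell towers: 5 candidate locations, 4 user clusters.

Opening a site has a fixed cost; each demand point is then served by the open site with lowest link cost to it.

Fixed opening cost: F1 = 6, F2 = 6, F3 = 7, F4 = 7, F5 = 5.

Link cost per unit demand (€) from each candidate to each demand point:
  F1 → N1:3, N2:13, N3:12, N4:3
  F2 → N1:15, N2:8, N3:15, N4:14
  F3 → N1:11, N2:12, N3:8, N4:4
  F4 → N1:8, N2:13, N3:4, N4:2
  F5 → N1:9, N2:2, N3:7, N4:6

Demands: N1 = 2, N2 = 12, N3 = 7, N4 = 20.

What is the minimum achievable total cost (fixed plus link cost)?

Open {F1, F4, F5}: assign each demand point to its cheapest open site.
  N1→F1 2×3=6, N2→F5 12×2=24, N3→F4 7×4=28, N4→F4 20×2=40
  link cost 98, fixed 18 → total 116.
Compare {F4, F5}: link cost 108 + fixed 12 = 120.
Compare {F1, F2, F4, F5}: link cost 98 + fixed 24 = 122.
Compare {F1, F3, F4, F5}: link cost 98 + fixed 25 = 123.
All other subsets cost ≥ 120. Minimum total cost: 116.

116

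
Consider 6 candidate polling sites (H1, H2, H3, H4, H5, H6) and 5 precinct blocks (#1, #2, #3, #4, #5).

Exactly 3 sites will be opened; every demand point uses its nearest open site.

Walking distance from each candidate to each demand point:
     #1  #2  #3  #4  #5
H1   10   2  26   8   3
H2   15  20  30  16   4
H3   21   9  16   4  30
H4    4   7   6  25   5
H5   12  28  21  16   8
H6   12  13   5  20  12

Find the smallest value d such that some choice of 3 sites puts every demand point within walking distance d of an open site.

Open {H1, H3, H4}.
  Farthest demand point is #3 at walking distance 6 (to H4); all others are ≤ 6.
With {H2, H3, H4} the worst case is 7.
With {H3, H4, H5} the worst case is 7.
No size-3 selection achieves below 6.

6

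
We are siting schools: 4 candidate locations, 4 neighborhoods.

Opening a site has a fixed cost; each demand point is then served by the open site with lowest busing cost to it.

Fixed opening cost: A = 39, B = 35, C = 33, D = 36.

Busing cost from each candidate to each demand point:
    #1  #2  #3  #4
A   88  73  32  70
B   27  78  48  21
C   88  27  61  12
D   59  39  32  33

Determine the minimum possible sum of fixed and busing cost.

182

Open {B, C}: assign each demand point to its cheapest open site.
  #1→B 27, #2→C 27, #3→B 48, #4→C 12
  busing cost 114, fixed 68 → total 182.
Compare {B, D}: busing cost 119 + fixed 71 = 190.
Compare {D}: busing cost 163 + fixed 36 = 199.
Compare {C, D}: busing cost 130 + fixed 69 = 199.
All other subsets cost ≥ 190. Minimum total cost: 182.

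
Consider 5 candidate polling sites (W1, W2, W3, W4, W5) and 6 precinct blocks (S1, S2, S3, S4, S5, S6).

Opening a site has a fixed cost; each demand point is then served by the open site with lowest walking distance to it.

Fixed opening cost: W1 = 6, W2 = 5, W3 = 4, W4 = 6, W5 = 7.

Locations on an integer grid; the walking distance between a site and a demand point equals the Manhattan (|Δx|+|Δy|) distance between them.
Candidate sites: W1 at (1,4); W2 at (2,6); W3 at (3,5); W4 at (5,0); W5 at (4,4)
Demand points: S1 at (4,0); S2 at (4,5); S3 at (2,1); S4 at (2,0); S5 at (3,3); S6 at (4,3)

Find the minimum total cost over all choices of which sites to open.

Open {W3, W4}: assign each demand point to its cheapest open site.
  S1→W4 1, S2→W3 1, S3→W4 4, S4→W4 3, S5→W3 2, S6→W3 3
  walking distance 14, fixed 10 → total 24.
Compare {W4, W5}: walking distance 12 + fixed 13 = 25.
Compare {W5}: walking distance 19 + fixed 7 = 26.
Compare {W3}: walking distance 23 + fixed 4 = 27.
All other subsets cost ≥ 25. Minimum total cost: 24.

24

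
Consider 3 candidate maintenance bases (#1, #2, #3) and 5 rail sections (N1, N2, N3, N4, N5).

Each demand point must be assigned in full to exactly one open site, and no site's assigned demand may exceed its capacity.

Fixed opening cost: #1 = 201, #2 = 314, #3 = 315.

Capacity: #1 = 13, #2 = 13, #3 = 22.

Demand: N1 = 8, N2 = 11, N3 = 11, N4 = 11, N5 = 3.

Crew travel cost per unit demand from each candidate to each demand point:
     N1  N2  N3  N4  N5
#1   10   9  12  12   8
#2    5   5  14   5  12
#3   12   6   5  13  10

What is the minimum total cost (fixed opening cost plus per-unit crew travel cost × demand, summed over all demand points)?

1110

Open {#1, #2, #3}; cheapest assignment that respects the capacities:
  #1 (cap 13, load 11): N1, N5 — cost 8×10 + 3×8 = 104
  #2 (cap 13, load 11): N4 — cost 11×5 = 55
  #3 (cap 22, load 22): N2, N3 — cost 11×6 + 11×5 = 121
  Shipping 280, fixed 830 → total 1110.
  Any other capacity-feasible assignment to {#1, #2, #3} ships for at least 280.
Total demand is 44 and no other set of sites has combined capacity ≥ 44, so {#1, #2, #3} is the only feasible choice of open sites. Minimum: 1110.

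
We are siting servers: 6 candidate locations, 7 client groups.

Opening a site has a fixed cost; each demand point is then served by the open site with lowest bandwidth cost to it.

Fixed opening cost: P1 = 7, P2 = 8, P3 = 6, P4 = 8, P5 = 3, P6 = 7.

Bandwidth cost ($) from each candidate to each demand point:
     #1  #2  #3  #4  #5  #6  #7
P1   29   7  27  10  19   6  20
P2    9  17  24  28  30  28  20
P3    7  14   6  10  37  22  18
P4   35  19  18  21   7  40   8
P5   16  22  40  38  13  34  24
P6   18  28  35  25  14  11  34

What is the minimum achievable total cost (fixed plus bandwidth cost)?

72

Open {P1, P3, P4}: assign each demand point to its cheapest open site.
  #1→P3 7, #2→P1 7, #3→P3 6, #4→P1 10, #5→P4 7, #6→P1 6, #7→P4 8
  bandwidth cost 51, fixed 21 → total 72.
Compare {P1, P3, P4, P5}: bandwidth cost 51 + fixed 24 = 75.
Compare {P1, P3, P4, P6}: bandwidth cost 51 + fixed 28 = 79.
Compare {P1, P2, P3, P4}: bandwidth cost 51 + fixed 29 = 80.
All other subsets cost ≥ 75. Minimum total cost: 72.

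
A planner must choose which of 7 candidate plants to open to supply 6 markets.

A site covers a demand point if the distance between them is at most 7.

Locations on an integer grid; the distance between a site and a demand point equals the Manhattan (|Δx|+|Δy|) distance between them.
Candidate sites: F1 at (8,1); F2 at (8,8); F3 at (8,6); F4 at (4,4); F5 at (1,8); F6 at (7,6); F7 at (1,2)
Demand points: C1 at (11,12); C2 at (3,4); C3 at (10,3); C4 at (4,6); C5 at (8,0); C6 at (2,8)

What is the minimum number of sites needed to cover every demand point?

Coverage sets (demand points within 7 of each site):
  F1: {C3, C5}
  F2: {C1, C3, C4, C6}
  F3: {C2, C3, C4, C5}
  F4: {C2, C3, C4, C6}
  F5: {C2, C4, C6}
  F6: {C2, C3, C4, C5, C6}
  F7: {C2, C4, C6}
No single site covers all 6 demand points.
But {F2, F3} covers everything, so the minimum is 2.

2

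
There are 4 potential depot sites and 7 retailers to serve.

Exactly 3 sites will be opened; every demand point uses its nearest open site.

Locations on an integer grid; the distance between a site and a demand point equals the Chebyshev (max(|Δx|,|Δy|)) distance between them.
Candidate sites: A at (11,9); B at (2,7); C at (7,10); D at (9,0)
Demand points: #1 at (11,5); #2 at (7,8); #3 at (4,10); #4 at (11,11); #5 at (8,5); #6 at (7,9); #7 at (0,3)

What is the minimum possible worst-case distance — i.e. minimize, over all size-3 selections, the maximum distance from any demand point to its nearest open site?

4

Open {A, B, C}.
  Farthest demand point is #1 at distance 4 (to A); all others are ≤ 4.
With {A, B, D} the worst case is 4.
With {B, C, D} the worst case is 5.
No size-3 selection achieves below 4.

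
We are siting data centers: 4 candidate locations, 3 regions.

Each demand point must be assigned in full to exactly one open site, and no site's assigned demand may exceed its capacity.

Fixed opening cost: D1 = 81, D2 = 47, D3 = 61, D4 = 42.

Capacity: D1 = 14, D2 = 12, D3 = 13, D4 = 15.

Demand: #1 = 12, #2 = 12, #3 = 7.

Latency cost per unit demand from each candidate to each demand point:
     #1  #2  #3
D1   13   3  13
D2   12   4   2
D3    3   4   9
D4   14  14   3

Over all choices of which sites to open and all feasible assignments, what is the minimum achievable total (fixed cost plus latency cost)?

255

Open {D2, D3, D4}; cheapest assignment that respects the capacities:
  D2 (cap 12, load 12): #2 — cost 12×4 = 48
  D3 (cap 13, load 12): #1 — cost 12×3 = 36
  D4 (cap 15, load 7): #3 — cost 7×3 = 21
  Shipping 105, fixed 150 → total 255.
  Any other capacity-feasible assignment to {D2, D3, D4} ships for at least 105.
Compare {D1, D2, D3}: its best feasible assignment gives total 275.
Compare {D1, D3, D4}: its best feasible assignment gives total 277.
Every other set of open sites that can feasibly serve all demand totals ≥ 275 even under its best assignment. Minimum: 255.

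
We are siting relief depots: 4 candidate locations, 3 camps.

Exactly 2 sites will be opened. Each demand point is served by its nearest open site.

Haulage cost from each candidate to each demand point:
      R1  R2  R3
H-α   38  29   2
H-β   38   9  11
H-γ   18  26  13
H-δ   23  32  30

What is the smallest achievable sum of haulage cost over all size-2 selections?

38

Open {H-β, H-γ}.
  R1→H-γ 18, R2→H-β 9, R3→H-β 11  ⇒ total 38.
Compare {H-β, H-δ}: total 43.
Compare {H-α, H-γ}: total 46.
No size-2 selection does better; minimum is 38.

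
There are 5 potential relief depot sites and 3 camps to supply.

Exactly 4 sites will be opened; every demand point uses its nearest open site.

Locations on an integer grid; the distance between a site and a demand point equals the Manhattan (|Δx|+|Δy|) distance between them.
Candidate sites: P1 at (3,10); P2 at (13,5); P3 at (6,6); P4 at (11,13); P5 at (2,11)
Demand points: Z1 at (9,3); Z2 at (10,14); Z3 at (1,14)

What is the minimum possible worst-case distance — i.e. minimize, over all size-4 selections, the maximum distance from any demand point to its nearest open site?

Open {P1, P2, P3, P4}.
  Farthest demand point is Z1 at distance 6 (to P2); all others are ≤ 6.
With {P1, P2, P4, P5} the worst case is 6.
With {P1, P3, P4, P5} the worst case is 6.
No size-4 selection achieves below 6.

6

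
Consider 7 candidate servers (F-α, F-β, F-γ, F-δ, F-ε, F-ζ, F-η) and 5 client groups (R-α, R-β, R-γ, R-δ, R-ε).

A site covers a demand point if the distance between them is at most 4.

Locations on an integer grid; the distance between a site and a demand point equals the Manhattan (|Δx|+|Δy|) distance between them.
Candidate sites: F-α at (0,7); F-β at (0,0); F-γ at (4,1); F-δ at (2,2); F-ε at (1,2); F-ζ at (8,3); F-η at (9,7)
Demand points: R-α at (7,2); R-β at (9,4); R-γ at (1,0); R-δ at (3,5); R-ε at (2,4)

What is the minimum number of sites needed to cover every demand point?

Coverage sets (demand points within 4 of each site):
  F-α: {}
  F-β: {R-γ}
  F-γ: {R-α, R-γ}
  F-δ: {R-γ, R-δ, R-ε}
  F-ε: {R-γ, R-ε}
  F-ζ: {R-α, R-β}
  F-η: {R-β}
No single site covers all 5 demand points.
But {F-δ, F-ζ} covers everything, so the minimum is 2.

2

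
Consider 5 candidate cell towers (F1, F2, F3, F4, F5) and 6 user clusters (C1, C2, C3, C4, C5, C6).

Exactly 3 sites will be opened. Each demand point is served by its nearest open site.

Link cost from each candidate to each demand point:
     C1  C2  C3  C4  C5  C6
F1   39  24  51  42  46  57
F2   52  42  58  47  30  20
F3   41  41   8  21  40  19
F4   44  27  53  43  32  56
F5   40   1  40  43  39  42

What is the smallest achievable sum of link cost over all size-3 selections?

Open {F2, F3, F5}.
  C1→F5 40, C2→F5 1, C3→F3 8, C4→F3 21, C5→F2 30, C6→F3 19  ⇒ total 119.
Compare {F3, F4, F5}: total 121.
Compare {F1, F3, F5}: total 127.
No size-3 selection does better; minimum is 119.

119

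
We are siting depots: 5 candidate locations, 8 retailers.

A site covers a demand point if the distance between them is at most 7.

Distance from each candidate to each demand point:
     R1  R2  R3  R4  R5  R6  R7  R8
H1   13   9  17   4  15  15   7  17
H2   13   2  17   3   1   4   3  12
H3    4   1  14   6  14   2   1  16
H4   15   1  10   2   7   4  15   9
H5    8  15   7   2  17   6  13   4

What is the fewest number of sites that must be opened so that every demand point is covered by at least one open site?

3

Coverage sets (demand points within 7 of each site):
  H1: {R4, R7}
  H2: {R2, R4, R5, R6, R7}
  H3: {R1, R2, R4, R6, R7}
  H4: {R2, R4, R5, R6}
  H5: {R3, R4, R6, R8}
No 2 sites suffice: every size-2 union leaves at least one demand point uncovered.
But {H2, H3, H5} covers everything, so the minimum is 3.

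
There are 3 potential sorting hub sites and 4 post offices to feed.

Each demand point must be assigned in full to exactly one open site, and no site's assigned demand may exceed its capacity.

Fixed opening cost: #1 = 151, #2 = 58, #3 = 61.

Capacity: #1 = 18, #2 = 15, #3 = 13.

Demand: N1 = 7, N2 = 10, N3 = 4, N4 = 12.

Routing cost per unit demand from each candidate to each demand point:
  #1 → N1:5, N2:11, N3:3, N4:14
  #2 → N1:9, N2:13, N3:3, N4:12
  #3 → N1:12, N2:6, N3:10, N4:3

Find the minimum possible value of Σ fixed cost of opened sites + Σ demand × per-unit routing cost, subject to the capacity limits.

Open {#1, #2, #3}; cheapest assignment that respects the capacities:
  #1 (cap 18, load 17): N1, N2 — cost 7×5 + 10×11 = 145
  #2 (cap 15, load 4): N3 — cost 4×3 = 12
  #3 (cap 13, load 12): N4 — cost 12×3 = 36
  Shipping 193, fixed 270 → total 463.
  Any other capacity-feasible assignment to {#1, #2, #3} ships for at least 193.
Total demand is 33; every other set of sites either has combined capacity below 33 or cannot fit the demands without splitting one across sites, so {#1, #2, #3} is the only feasible choice of open sites. Minimum: 463.

463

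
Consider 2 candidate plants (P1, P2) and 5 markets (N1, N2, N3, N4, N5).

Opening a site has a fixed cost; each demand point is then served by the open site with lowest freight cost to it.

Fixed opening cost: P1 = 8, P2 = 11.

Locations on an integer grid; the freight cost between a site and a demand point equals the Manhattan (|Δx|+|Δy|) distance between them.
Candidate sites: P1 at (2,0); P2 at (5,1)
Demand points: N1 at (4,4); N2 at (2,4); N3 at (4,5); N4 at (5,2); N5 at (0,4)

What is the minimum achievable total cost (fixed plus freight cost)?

35

Open {P2}: assign each demand point to its cheapest open site.
  N1→P2 4, N2→P2 6, N3→P2 5, N4→P2 1, N5→P2 8
  freight cost 24, fixed 11 → total 35.
Compare {P1}: freight cost 28 + fixed 8 = 36.
Compare {P1, P2}: freight cost 20 + fixed 19 = 39.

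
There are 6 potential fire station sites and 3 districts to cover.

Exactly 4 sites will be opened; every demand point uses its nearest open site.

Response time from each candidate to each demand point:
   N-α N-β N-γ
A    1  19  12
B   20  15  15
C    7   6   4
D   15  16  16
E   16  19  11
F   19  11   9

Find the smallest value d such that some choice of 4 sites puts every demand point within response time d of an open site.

Open {A, B, C, D}.
  Farthest demand point is N-β at response time 6 (to C); all others are ≤ 6.
With {A, B, C, E} the worst case is 6.
With {A, B, C, F} the worst case is 6.
No size-4 selection achieves below 6.

6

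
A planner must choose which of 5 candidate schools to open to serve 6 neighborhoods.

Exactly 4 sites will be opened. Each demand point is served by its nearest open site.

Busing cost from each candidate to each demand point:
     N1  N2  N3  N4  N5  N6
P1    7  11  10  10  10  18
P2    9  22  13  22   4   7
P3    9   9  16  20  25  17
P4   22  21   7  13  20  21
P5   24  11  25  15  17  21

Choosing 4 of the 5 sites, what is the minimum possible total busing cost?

Open {P1, P2, P3, P4}.
  N1→P1 7, N2→P3 9, N3→P4 7, N4→P1 10, N5→P2 4, N6→P2 7  ⇒ total 44.
Compare {P1, P2, P4, P5}: total 46.
Compare {P1, P2, P3, P5}: total 47.
No size-4 selection does better; minimum is 44.

44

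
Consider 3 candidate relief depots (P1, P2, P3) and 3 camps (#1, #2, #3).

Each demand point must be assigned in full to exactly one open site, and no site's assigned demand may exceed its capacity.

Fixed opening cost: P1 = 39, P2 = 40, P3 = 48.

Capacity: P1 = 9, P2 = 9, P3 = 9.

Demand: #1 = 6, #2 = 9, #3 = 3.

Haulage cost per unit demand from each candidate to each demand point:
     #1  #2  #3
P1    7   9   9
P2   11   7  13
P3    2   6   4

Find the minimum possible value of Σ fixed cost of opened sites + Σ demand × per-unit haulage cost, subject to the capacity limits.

Open {P2, P3}; cheapest assignment that respects the capacities:
  P2 (cap 9, load 9): #2 — cost 9×7 = 63
  P3 (cap 9, load 9): #1, #3 — cost 6×2 + 3×4 = 24
  Shipping 87, fixed 88 → total 175.
  Any other capacity-feasible assignment to {P2, P3} ships for at least 87.
Compare {P1, P3}: its best feasible assignment gives total 192.
Compare {P1, P2}: its best feasible assignment gives total 211.
Every other set of open sites that can feasibly serve all demand totals ≥ 192 even under its best assignment. Minimum: 175.

175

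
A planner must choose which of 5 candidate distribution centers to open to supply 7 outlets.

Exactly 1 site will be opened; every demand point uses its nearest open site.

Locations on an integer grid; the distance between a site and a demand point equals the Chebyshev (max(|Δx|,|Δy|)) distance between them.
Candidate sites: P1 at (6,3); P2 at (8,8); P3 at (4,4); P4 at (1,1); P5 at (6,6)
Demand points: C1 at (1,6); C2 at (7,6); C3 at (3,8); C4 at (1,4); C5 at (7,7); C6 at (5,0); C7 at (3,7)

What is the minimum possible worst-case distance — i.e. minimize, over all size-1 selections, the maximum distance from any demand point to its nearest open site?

4

Open {P3}.
  Farthest demand point is C3 at distance 4 (to P3); all others are ≤ 4.
With {P1} the worst case is 5.
With {P5} the worst case is 6.
No size-1 selection achieves below 4.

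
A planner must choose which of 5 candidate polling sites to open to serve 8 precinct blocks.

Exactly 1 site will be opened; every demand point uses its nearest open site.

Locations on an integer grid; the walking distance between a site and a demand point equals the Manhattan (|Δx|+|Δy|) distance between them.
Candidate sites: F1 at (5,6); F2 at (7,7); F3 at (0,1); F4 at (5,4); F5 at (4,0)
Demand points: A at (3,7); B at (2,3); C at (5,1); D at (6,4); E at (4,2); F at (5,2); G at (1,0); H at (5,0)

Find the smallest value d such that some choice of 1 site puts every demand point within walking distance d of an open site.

Open {F4}.
  Farthest demand point is G at walking distance 8 (to F4); all others are ≤ 8.
With {F5} the worst case is 8.
With {F3} the worst case is 9.
No size-1 selection achieves below 8.

8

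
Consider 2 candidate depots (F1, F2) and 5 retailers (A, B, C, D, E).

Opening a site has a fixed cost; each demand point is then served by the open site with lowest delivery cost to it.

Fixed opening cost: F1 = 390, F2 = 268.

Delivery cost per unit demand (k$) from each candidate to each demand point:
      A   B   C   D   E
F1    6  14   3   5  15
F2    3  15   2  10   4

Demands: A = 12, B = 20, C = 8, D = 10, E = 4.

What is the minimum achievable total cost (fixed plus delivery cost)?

Open {F2}: assign each demand point to its cheapest open site.
  A→F2 12×3=36, B→F2 20×15=300, C→F2 8×2=16, D→F2 10×10=100, E→F2 4×4=16
  delivery cost 468, fixed 268 → total 736.
Compare {F1}: delivery cost 486 + fixed 390 = 876.
Compare {F1, F2}: delivery cost 398 + fixed 658 = 1056.

736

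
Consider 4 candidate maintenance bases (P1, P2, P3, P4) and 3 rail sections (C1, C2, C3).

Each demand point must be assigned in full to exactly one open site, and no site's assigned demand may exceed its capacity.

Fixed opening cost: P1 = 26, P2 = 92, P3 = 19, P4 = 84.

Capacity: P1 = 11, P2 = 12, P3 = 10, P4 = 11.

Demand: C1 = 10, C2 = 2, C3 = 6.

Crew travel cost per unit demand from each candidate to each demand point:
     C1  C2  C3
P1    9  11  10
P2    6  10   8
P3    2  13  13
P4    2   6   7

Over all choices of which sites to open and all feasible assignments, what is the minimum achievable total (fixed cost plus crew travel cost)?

147

Open {P1, P3}; cheapest assignment that respects the capacities:
  P1 (cap 11, load 8): C2, C3 — cost 2×11 + 6×10 = 82
  P3 (cap 10, load 10): C1 — cost 10×2 = 20
  Shipping 102, fixed 45 → total 147.
  Any other capacity-feasible assignment to {P1, P3} ships for at least 102.
Compare {P3, P4}: its best feasible assignment gives total 177.
Compare {P2, P3}: its best feasible assignment gives total 199.
Every other set of open sites that can feasibly serve all demand totals ≥ 177 even under its best assignment. Minimum: 147.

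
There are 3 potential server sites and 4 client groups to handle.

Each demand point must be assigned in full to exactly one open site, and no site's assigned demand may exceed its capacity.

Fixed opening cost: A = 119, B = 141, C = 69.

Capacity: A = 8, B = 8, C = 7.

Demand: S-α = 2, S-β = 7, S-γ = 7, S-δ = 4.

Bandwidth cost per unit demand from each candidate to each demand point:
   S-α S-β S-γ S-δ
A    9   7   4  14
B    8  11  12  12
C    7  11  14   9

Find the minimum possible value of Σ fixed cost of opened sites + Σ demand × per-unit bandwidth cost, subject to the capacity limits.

484

Open {A, B, C}; cheapest assignment that respects the capacities:
  A (cap 8, load 7): S-γ — cost 7×4 = 28
  B (cap 8, load 7): S-β — cost 7×11 = 77
  C (cap 7, load 6): S-α, S-δ — cost 2×7 + 4×9 = 50
  Shipping 155, fixed 329 → total 484.
  Any other capacity-feasible assignment to {A, B, C} ships for at least 155.
Total demand is 20 and no other set of sites has combined capacity ≥ 20, so {A, B, C} is the only feasible choice of open sites. Minimum: 484.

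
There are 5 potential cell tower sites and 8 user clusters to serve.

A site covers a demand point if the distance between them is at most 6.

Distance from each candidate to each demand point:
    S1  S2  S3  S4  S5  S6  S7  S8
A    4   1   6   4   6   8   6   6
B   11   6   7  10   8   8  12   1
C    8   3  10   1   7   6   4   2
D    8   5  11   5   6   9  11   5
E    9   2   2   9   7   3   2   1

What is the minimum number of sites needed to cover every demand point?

Coverage sets (demand points within 6 of each site):
  A: {S1, S2, S3, S4, S5, S7, S8}
  B: {S2, S8}
  C: {S2, S4, S6, S7, S8}
  D: {S2, S4, S5, S8}
  E: {S2, S3, S6, S7, S8}
No single site covers all 8 demand points.
But {A, C} covers everything, so the minimum is 2.

2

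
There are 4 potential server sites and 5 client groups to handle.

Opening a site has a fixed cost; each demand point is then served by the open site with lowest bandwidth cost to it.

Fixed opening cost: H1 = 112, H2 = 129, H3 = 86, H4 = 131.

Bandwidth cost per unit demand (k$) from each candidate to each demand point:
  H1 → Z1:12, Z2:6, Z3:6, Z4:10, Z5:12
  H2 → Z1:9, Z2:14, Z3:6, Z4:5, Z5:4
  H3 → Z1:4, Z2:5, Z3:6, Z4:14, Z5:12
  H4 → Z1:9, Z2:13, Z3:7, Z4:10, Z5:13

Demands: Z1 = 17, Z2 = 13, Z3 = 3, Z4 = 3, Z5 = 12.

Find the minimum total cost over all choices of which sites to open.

423

Open {H3}: assign each demand point to its cheapest open site.
  Z1→H3 17×4=68, Z2→H3 13×5=65, Z3→H3 3×6=18, Z4→H3 3×14=42, Z5→H3 12×12=144
  bandwidth cost 337, fixed 86 → total 423.
Compare {H2, H3}: bandwidth cost 214 + fixed 215 = 429.
Compare {H1, H3}: bandwidth cost 325 + fixed 198 = 523.
Compare {H1, H2, H3}: bandwidth cost 214 + fixed 327 = 541.
All other subsets cost ≥ 429. Minimum total cost: 423.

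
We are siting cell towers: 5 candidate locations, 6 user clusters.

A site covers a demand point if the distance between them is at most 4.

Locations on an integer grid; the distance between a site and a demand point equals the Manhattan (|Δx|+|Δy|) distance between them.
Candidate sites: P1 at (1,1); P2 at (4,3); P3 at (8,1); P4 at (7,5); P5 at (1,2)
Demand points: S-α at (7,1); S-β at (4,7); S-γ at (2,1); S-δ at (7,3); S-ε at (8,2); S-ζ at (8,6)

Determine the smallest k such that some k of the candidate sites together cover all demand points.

Coverage sets (demand points within 4 of each site):
  P1: {S-γ}
  P2: {S-β, S-γ, S-δ}
  P3: {S-α, S-δ, S-ε}
  P4: {S-α, S-δ, S-ε, S-ζ}
  P5: {S-γ}
No single site covers all 6 demand points.
But {P2, P4} covers everything, so the minimum is 2.

2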